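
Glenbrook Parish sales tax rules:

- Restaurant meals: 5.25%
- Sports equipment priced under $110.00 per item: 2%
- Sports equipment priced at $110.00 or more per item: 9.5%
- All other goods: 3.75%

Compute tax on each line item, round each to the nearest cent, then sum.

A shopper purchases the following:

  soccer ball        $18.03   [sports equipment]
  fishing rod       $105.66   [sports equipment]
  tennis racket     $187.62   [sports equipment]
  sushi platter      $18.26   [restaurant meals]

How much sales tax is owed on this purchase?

$21.25

Soccer ball $18.03: sports equipment, under $110.00 → 2% → $0.36
Fishing rod $105.66: sports equipment, under $110.00 → 2% → $2.11
Tennis racket $187.62: sports equipment, $110.00 or more → 9.5% → $17.82
Sushi platter $18.26: restaurant meals → 5.25% → $0.96
Total tax = $0.36 + $2.11 + $17.82 + $0.96 = $21.25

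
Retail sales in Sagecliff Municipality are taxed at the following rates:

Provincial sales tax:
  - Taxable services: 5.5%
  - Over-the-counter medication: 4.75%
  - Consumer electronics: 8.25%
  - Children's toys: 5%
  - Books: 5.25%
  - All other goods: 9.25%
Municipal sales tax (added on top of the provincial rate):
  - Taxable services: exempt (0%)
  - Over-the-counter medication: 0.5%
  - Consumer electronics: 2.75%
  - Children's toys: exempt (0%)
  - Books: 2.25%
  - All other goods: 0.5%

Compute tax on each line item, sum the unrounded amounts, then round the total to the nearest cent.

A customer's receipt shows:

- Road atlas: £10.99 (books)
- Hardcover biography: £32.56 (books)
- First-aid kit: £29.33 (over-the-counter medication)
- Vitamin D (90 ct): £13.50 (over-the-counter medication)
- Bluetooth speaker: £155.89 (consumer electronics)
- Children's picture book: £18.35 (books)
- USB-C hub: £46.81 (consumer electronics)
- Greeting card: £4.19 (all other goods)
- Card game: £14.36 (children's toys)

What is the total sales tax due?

Road atlas £10.99: books → 5.25% + 2.25% municipal = 7.5% → £0.82425
Hardcover biography £32.56: books → 5.25% + 2.25% municipal = 7.5% → £2.442
First-aid kit £29.33: over-the-counter medication → 4.75% + 0.5% municipal = 5.25% → £1.539825
Vitamin D (90 ct) £13.50: over-the-counter medication → 4.75% + 0.5% municipal = 5.25% → £0.70875
Bluetooth speaker £155.89: consumer electronics → 8.25% + 2.75% municipal = 11% → £17.1479
Children's picture book £18.35: books → 5.25% + 2.25% municipal = 7.5% → £1.37625
USB-C hub £46.81: consumer electronics → 8.25% + 2.75% municipal = 11% → £5.1491
Greeting card £4.19: all other goods → 9.25% + 0.5% municipal = 9.75% → £0.408525
Card game £14.36: children's toys → 5% + 0% municipal = 5% → £0.718
Unrounded tax sum = £30.3146 → £30.31

£30.31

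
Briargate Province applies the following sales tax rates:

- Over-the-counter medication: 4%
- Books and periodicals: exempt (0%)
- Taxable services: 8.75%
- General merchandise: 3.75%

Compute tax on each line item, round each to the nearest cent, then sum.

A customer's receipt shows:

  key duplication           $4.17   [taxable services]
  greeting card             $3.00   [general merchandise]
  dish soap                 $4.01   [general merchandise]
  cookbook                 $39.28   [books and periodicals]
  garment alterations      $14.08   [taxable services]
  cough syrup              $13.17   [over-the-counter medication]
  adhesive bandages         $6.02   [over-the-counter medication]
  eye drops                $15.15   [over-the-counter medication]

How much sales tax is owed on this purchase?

Key duplication $4.17: taxable services → 8.75% → $0.36
Greeting card $3.00: general merchandise → 3.75% → $0.11
Dish soap $4.01: general merchandise → 3.75% → $0.15
Cookbook $39.28: books and periodicals → 0% → $0.00
Garment alterations $14.08: taxable services → 8.75% → $1.23
Cough syrup $13.17: over-the-counter medication → 4% → $0.53
Adhesive bandages $6.02: over-the-counter medication → 4% → $0.24
Eye drops $15.15: over-the-counter medication → 4% → $0.61
Total tax = $0.36 + $0.11 + $0.15 + $1.23 + $0.53 + $0.24 + $0.61 = $3.23

$3.23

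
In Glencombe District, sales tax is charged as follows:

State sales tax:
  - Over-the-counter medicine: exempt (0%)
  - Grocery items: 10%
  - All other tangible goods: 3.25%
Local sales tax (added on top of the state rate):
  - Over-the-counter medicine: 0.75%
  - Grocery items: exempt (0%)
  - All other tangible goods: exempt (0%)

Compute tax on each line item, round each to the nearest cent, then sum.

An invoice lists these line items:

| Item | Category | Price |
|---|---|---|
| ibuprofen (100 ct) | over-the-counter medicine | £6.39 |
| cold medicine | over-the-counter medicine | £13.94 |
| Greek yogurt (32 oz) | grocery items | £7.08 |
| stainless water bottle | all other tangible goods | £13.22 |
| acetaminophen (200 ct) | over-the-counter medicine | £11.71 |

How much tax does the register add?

£1.38

Ibuprofen (100 ct) £6.39: over-the-counter medicine → 0% + 0.75% local = 0.75% → £0.05
Cold medicine £13.94: over-the-counter medicine → 0% + 0.75% local = 0.75% → £0.10
Greek yogurt (32 oz) £7.08: grocery items → 10% + 0% local = 10% → £0.71
Stainless water bottle £13.22: all other tangible goods → 3.25% + 0% local = 3.25% → £0.43
Acetaminophen (200 ct) £11.71: over-the-counter medicine → 0% + 0.75% local = 0.75% → £0.09
Total tax = £0.05 + £0.10 + £0.71 + £0.43 + £0.09 = £1.38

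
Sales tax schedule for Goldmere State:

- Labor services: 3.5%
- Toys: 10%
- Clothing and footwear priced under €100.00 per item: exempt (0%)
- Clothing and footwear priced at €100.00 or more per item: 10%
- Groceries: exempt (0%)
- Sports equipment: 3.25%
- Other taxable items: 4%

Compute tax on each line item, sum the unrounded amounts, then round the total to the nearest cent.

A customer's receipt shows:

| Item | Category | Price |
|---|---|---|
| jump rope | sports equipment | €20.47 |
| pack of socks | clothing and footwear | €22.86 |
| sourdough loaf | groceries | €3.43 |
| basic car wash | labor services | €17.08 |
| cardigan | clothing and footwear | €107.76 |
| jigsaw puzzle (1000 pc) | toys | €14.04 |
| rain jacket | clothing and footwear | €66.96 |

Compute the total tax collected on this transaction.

Jump rope €20.47: sports equipment → 3.25% → €0.665275
Pack of socks €22.86: clothing and footwear, under €100.00 → 0% → €0.00
Sourdough loaf €3.43: groceries → 0% → €0.00
Basic car wash €17.08: labor services → 3.5% → €0.5978
Cardigan €107.76: clothing and footwear, €100.00 or more → 10% → €10.776
Jigsaw puzzle (1000 pc) €14.04: toys → 10% → €1.404
Rain jacket €66.96: clothing and footwear, under €100.00 → 0% → €0.00
Unrounded tax sum = €13.443075 → €13.44

€13.44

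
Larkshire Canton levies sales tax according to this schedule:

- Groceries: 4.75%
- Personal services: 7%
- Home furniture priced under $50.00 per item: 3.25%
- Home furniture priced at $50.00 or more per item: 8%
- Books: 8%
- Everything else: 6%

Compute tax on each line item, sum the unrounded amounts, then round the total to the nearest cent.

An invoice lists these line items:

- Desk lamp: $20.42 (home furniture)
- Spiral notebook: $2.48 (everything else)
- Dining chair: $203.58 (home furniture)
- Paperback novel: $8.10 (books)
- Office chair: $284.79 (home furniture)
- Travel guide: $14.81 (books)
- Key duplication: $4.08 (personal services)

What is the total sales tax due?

$42.00

Desk lamp $20.42: home furniture, under $50.00 → 3.25% → $0.66365
Spiral notebook $2.48: everything else → 6% → $0.1488
Dining chair $203.58: home furniture, $50.00 or more → 8% → $16.2864
Paperback novel $8.10: books → 8% → $0.648
Office chair $284.79: home furniture, $50.00 or more → 8% → $22.7832
Travel guide $14.81: books → 8% → $1.1848
Key duplication $4.08: personal services → 7% → $0.2856
Unrounded tax sum = $42.00045 → $42.00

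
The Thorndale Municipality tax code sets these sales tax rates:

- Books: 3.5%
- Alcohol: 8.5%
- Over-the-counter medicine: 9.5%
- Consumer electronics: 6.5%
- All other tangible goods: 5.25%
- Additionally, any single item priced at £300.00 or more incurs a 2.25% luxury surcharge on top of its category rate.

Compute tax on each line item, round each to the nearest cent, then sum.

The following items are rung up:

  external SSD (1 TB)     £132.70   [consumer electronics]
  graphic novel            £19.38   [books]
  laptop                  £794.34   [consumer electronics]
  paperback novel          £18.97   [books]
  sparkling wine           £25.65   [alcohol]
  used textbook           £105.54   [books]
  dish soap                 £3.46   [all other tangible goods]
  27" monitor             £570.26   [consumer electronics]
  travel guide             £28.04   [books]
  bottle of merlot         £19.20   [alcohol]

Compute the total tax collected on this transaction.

External SSD (1 TB) £132.70: consumer electronics → 6.5% → £8.63
Graphic novel £19.38: books → 3.5% → £0.68
Laptop £794.34: consumer electronics → 6.5% + 2.25% surcharge = 8.75% → £69.50
Paperback novel £18.97: books → 3.5% → £0.66
Sparkling wine £25.65: alcohol → 8.5% → £2.18
Used textbook £105.54: books → 3.5% → £3.69
Dish soap £3.46: all other tangible goods → 5.25% → £0.18
27" monitor £570.26: consumer electronics → 6.5% + 2.25% surcharge = 8.75% → £49.90
Travel guide £28.04: books → 3.5% → £0.98
Bottle of merlot £19.20: alcohol → 8.5% → £1.63
Total tax = £8.63 + £0.68 + £69.50 + £0.66 + £2.18 + £3.69 + £0.18 + £49.90 + £0.98 + £1.63 = £138.03

£138.03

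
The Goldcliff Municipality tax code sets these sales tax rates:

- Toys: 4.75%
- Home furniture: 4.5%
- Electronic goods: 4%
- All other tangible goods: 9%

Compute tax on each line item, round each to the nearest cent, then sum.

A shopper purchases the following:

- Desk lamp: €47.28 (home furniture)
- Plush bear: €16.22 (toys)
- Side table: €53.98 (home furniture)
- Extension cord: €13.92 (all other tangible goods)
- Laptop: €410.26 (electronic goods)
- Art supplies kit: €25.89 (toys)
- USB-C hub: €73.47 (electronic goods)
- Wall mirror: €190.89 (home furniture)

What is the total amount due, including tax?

€867.66

Desk lamp €47.28: home furniture → 4.5% → €2.13
Plush bear €16.22: toys → 4.75% → €0.77
Side table €53.98: home furniture → 4.5% → €2.43
Extension cord €13.92: all other tangible goods → 9% → €1.25
Laptop €410.26: electronic goods → 4% → €16.41
Art supplies kit €25.89: toys → 4.75% → €1.23
USB-C hub €73.47: electronic goods → 4% → €2.94
Wall mirror €190.89: home furniture → 4.5% → €8.59
Subtotal = €831.91; tax = €35.75; total due = €867.66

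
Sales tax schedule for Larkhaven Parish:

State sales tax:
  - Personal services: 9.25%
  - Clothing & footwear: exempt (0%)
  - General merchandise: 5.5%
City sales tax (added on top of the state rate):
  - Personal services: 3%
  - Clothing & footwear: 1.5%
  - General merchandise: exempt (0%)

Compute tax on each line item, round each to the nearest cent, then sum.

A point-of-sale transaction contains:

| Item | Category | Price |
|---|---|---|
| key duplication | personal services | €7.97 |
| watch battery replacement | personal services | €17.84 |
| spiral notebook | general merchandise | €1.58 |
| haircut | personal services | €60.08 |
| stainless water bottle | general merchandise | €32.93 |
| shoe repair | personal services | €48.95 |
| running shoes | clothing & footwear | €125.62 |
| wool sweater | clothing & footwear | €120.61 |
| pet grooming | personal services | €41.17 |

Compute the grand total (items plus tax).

€483.91

Key duplication €7.97: personal services → 9.25% + 3% city = 12.25% → €0.98
Watch battery replacement €17.84: personal services → 9.25% + 3% city = 12.25% → €2.19
Spiral notebook €1.58: general merchandise → 5.5% + 0% city = 5.5% → €0.09
Haircut €60.08: personal services → 9.25% + 3% city = 12.25% → €7.36
Stainless water bottle €32.93: general merchandise → 5.5% + 0% city = 5.5% → €1.81
Shoe repair €48.95: personal services → 9.25% + 3% city = 12.25% → €6.00
Running shoes €125.62: clothing & footwear → 0% + 1.5% city = 1.5% → €1.88
Wool sweater €120.61: clothing & footwear → 0% + 1.5% city = 1.5% → €1.81
Pet grooming €41.17: personal services → 9.25% + 3% city = 12.25% → €5.04
Subtotal = €456.75; tax = €27.16; total due = €483.91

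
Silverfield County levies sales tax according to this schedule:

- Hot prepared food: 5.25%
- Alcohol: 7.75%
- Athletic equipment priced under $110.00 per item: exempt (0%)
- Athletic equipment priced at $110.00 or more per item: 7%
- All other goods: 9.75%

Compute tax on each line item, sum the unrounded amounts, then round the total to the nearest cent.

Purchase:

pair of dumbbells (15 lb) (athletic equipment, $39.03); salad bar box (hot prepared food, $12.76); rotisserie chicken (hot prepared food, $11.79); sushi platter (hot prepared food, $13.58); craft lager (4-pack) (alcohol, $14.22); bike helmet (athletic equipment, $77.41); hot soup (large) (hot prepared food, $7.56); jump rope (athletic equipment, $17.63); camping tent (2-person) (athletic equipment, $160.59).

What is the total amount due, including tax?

Pair of dumbbells (15 lb) $39.03: athletic equipment, under $110.00 → 0% → $0.00
Salad bar box $12.76: hot prepared food → 5.25% → $0.6699
Rotisserie chicken $11.79: hot prepared food → 5.25% → $0.618975
Sushi platter $13.58: hot prepared food → 5.25% → $0.71295
Craft lager (4-pack) $14.22: alcohol → 7.75% → $1.10205
Bike helmet $77.41: athletic equipment, under $110.00 → 0% → $0.00
Hot soup (large) $7.56: hot prepared food → 5.25% → $0.3969
Jump rope $17.63: athletic equipment, under $110.00 → 0% → $0.00
Camping tent (2-person) $160.59: athletic equipment, $110.00 or more → 7% → $11.2413
Subtotal = $354.57; unrounded tax = $14.742075 → $14.74; total due = $369.31

$369.31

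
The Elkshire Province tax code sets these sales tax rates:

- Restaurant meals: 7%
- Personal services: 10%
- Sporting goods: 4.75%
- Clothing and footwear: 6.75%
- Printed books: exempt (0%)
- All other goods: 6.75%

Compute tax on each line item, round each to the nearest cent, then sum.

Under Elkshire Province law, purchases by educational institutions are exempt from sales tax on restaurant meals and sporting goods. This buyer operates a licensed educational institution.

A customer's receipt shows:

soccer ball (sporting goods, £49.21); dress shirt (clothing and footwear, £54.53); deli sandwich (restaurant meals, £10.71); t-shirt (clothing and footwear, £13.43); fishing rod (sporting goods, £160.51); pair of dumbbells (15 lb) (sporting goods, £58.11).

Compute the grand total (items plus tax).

Soccer ball £49.21: sporting goods, buyer-exempt → 0% → £0.00
Dress shirt £54.53: clothing and footwear → 6.75% → £3.68
Deli sandwich £10.71: restaurant meals, buyer-exempt → 0% → £0.00
T-shirt £13.43: clothing and footwear → 6.75% → £0.91
Fishing rod £160.51: sporting goods, buyer-exempt → 0% → £0.00
Pair of dumbbells (15 lb) £58.11: sporting goods, buyer-exempt → 0% → £0.00
Subtotal = £346.50; tax = £4.59; total due = £351.09

£351.09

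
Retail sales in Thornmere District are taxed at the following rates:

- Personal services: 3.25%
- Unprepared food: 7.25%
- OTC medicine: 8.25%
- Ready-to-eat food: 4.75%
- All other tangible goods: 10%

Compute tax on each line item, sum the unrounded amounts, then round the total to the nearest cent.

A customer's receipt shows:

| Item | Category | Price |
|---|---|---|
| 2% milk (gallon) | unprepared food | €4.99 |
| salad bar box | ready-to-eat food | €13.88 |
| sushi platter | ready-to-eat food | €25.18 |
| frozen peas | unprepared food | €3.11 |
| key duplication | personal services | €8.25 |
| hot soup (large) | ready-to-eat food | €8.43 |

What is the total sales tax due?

€3.11

2% milk (gallon) €4.99: unprepared food → 7.25% → €0.361775
Salad bar box €13.88: ready-to-eat food → 4.75% → €0.6593
Sushi platter €25.18: ready-to-eat food → 4.75% → €1.19605
Frozen peas €3.11: unprepared food → 7.25% → €0.225475
Key duplication €8.25: personal services → 3.25% → €0.268125
Hot soup (large) €8.43: ready-to-eat food → 4.75% → €0.400425
Unrounded tax sum = €3.11115 → €3.11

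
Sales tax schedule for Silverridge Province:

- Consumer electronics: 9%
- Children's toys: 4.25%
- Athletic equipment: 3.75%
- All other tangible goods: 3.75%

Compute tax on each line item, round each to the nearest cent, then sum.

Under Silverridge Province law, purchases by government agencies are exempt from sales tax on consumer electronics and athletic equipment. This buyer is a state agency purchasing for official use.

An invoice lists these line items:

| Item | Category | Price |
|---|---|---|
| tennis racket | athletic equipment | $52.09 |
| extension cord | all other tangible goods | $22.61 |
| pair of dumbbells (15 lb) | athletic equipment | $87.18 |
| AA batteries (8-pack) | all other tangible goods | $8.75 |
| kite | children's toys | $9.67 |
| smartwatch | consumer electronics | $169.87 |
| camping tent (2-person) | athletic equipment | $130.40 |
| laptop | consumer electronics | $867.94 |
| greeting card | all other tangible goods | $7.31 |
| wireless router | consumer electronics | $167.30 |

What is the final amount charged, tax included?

Tennis racket $52.09: athletic equipment, buyer-exempt → 0% → $0.00
Extension cord $22.61: all other tangible goods → 3.75% → $0.85
Pair of dumbbells (15 lb) $87.18: athletic equipment, buyer-exempt → 0% → $0.00
AA batteries (8-pack) $8.75: all other tangible goods → 3.75% → $0.33
Kite $9.67: children's toys → 4.25% → $0.41
Smartwatch $169.87: consumer electronics, buyer-exempt → 0% → $0.00
Camping tent (2-person) $130.40: athletic equipment, buyer-exempt → 0% → $0.00
Laptop $867.94: consumer electronics, buyer-exempt → 0% → $0.00
Greeting card $7.31: all other tangible goods → 3.75% → $0.27
Wireless router $167.30: consumer electronics, buyer-exempt → 0% → $0.00
Subtotal = $1523.12; tax = $1.86; total due = $1524.98

$1524.98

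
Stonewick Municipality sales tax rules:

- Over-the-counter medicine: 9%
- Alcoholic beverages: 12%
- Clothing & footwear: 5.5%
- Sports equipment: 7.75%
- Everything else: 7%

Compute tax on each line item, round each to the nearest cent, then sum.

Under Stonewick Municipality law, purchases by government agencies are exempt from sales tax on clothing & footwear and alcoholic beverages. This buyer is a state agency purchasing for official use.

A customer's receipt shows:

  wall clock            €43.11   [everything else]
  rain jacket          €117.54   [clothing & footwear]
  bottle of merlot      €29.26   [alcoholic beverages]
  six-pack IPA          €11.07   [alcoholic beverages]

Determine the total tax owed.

Wall clock €43.11: everything else → 7% → €3.02
Rain jacket €117.54: clothing & footwear, buyer-exempt → 0% → €0.00
Bottle of merlot €29.26: alcoholic beverages, buyer-exempt → 0% → €0.00
Six-pack IPA €11.07: alcoholic beverages, buyer-exempt → 0% → €0.00
Total tax = €3.02

€3.02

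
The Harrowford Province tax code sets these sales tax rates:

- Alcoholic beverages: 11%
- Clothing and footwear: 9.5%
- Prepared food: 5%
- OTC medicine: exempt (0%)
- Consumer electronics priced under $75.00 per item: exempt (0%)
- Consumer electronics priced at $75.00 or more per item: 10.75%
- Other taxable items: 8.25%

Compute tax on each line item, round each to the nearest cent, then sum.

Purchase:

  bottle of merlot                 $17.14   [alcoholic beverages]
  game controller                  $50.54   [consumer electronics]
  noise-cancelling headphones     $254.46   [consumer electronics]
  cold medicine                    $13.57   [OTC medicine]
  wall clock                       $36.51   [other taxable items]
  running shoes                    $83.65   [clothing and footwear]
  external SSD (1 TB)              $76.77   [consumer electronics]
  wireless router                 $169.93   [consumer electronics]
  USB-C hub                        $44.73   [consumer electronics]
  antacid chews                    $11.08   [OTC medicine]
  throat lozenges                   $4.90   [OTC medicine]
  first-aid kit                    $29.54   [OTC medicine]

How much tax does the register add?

Bottle of merlot $17.14: alcoholic beverages → 11% → $1.89
Game controller $50.54: consumer electronics, under $75.00 → 0% → $0.00
Noise-cancelling headphones $254.46: consumer electronics, $75.00 or more → 10.75% → $27.35
Cold medicine $13.57: OTC medicine → 0% → $0.00
Wall clock $36.51: other taxable items → 8.25% → $3.01
Running shoes $83.65: clothing and footwear → 9.5% → $7.95
External SSD (1 TB) $76.77: consumer electronics, $75.00 or more → 10.75% → $8.25
Wireless router $169.93: consumer electronics, $75.00 or more → 10.75% → $18.27
USB-C hub $44.73: consumer electronics, under $75.00 → 0% → $0.00
Antacid chews $11.08: OTC medicine → 0% → $0.00
Throat lozenges $4.90: OTC medicine → 0% → $0.00
First-aid kit $29.54: OTC medicine → 0% → $0.00
Total tax = $1.89 + $27.35 + $3.01 + $7.95 + $8.25 + $18.27 = $66.72

$66.72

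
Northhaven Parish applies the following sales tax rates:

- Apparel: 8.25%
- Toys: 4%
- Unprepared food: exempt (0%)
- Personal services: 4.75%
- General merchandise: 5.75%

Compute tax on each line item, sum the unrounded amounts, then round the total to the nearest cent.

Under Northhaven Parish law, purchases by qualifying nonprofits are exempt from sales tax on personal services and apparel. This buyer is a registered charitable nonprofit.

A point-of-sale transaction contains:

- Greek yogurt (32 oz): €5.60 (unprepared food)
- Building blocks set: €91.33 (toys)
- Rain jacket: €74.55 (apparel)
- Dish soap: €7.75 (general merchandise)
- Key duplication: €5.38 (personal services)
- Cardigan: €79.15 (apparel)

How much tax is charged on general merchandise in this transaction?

Dish soap €7.75: general merchandise → 5.75% → €0.445625
Tax on general merchandise: unrounded sum = €0.445625 → €0.45

€0.45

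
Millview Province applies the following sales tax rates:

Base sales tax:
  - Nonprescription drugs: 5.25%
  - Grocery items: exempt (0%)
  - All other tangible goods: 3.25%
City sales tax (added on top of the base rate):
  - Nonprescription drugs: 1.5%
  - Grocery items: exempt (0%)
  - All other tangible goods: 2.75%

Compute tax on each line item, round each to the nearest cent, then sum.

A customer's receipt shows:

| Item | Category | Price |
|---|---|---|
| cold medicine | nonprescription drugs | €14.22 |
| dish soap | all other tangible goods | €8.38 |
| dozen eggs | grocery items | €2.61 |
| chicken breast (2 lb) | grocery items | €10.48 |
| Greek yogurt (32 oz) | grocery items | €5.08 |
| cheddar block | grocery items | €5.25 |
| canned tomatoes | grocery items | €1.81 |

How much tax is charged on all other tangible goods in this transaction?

€0.50

Dish soap €8.38: all other tangible goods → 3.25% + 2.75% city = 6% → €0.50
Tax on all other tangible goods = €0.50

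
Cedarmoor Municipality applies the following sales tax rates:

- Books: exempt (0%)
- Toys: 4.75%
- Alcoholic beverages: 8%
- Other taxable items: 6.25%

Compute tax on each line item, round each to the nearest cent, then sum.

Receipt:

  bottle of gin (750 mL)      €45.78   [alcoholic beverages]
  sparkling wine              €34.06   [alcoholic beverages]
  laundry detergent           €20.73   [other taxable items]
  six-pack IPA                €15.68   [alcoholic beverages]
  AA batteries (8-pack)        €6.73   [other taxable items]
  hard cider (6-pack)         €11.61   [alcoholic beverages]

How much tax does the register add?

Bottle of gin (750 mL) €45.78: alcoholic beverages → 8% → €3.66
Sparkling wine €34.06: alcoholic beverages → 8% → €2.72
Laundry detergent €20.73: other taxable items → 6.25% → €1.30
Six-pack IPA €15.68: alcoholic beverages → 8% → €1.25
AA batteries (8-pack) €6.73: other taxable items → 6.25% → €0.42
Hard cider (6-pack) €11.61: alcoholic beverages → 8% → €0.93
Total tax = €3.66 + €2.72 + €1.30 + €1.25 + €0.42 + €0.93 = €10.28

€10.28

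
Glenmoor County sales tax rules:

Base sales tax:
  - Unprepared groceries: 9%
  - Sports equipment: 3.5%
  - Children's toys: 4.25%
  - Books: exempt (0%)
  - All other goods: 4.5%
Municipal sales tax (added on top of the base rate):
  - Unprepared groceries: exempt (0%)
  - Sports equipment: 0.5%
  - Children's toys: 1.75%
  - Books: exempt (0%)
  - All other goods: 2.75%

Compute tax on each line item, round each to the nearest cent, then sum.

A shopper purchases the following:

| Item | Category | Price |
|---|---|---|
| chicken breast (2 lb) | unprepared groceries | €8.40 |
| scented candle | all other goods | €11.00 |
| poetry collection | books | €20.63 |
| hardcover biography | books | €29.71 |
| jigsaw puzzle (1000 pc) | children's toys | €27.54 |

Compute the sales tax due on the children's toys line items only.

€1.65

Jigsaw puzzle (1000 pc) €27.54: children's toys → 4.25% + 1.75% municipal = 6% → €1.65
Tax on children's toys = €1.65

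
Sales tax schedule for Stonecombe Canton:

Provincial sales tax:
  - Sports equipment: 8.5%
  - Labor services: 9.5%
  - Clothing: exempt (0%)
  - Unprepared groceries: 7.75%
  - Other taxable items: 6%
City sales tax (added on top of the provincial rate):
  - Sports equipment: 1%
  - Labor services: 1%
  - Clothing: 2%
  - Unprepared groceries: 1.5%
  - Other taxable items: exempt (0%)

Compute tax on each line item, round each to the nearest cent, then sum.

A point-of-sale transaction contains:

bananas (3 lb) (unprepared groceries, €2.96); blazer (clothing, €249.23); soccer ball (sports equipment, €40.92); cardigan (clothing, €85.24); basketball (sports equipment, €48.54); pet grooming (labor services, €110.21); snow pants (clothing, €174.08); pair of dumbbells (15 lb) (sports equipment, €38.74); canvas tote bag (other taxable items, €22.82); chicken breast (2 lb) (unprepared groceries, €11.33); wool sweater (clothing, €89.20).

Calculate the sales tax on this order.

€38.38

Bananas (3 lb) €2.96: unprepared groceries → 7.75% + 1.5% city = 9.25% → €0.27
Blazer €249.23: clothing → 0% + 2% city = 2% → €4.98
Soccer ball €40.92: sports equipment → 8.5% + 1% city = 9.5% → €3.89
Cardigan €85.24: clothing → 0% + 2% city = 2% → €1.70
Basketball €48.54: sports equipment → 8.5% + 1% city = 9.5% → €4.61
Pet grooming €110.21: labor services → 9.5% + 1% city = 10.5% → €11.57
Snow pants €174.08: clothing → 0% + 2% city = 2% → €3.48
Pair of dumbbells (15 lb) €38.74: sports equipment → 8.5% + 1% city = 9.5% → €3.68
Canvas tote bag €22.82: other taxable items → 6% + 0% city = 6% → €1.37
Chicken breast (2 lb) €11.33: unprepared groceries → 7.75% + 1.5% city = 9.25% → €1.05
Wool sweater €89.20: clothing → 0% + 2% city = 2% → €1.78
Total tax = €0.27 + €4.98 + €3.89 + €1.70 + €4.61 + €11.57 + €3.48 + €3.68 + €1.37 + €1.05 + €1.78 = €38.38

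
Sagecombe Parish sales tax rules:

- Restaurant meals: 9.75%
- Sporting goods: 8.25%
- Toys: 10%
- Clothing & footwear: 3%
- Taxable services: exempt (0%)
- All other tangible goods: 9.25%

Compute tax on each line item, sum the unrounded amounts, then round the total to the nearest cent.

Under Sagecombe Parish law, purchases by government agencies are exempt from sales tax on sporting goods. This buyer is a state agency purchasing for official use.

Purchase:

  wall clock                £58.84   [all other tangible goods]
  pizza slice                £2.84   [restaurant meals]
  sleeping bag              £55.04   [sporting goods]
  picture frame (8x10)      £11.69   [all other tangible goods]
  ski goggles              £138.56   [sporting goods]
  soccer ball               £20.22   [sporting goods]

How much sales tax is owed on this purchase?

Wall clock £58.84: all other tangible goods → 9.25% → £5.4427
Pizza slice £2.84: restaurant meals → 9.75% → £0.2769
Sleeping bag £55.04: sporting goods, buyer-exempt → 0% → £0.00
Picture frame (8x10) £11.69: all other tangible goods → 9.25% → £1.081325
Ski goggles £138.56: sporting goods, buyer-exempt → 0% → £0.00
Soccer ball £20.22: sporting goods, buyer-exempt → 0% → £0.00
Unrounded tax sum = £6.800925 → £6.80

£6.80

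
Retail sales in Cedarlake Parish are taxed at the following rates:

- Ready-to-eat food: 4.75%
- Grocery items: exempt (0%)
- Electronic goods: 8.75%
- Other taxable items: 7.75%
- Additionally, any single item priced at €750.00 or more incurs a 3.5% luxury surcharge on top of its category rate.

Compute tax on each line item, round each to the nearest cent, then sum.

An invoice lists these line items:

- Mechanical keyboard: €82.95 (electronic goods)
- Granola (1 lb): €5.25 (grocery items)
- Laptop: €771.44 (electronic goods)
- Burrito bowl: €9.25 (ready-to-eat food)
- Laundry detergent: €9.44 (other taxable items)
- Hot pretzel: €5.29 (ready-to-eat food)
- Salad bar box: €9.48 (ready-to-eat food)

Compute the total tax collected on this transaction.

€103.63

Mechanical keyboard €82.95: electronic goods → 8.75% → €7.26
Granola (1 lb) €5.25: grocery items → 0% → €0.00
Laptop €771.44: electronic goods → 8.75% + 3.5% surcharge = 12.25% → €94.50
Burrito bowl €9.25: ready-to-eat food → 4.75% → €0.44
Laundry detergent €9.44: other taxable items → 7.75% → €0.73
Hot pretzel €5.29: ready-to-eat food → 4.75% → €0.25
Salad bar box €9.48: ready-to-eat food → 4.75% → €0.45
Total tax = €7.26 + €94.50 + €0.44 + €0.73 + €0.25 + €0.45 = €103.63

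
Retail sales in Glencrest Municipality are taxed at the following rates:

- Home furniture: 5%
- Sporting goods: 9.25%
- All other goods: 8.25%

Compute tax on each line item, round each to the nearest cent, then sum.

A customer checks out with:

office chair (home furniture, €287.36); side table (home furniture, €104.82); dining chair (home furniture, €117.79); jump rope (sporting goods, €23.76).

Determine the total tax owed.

€27.70

Office chair €287.36: home furniture → 5% → €14.37
Side table €104.82: home furniture → 5% → €5.24
Dining chair €117.79: home furniture → 5% → €5.89
Jump rope €23.76: sporting goods → 9.25% → €2.20
Total tax = €14.37 + €5.24 + €5.89 + €2.20 = €27.70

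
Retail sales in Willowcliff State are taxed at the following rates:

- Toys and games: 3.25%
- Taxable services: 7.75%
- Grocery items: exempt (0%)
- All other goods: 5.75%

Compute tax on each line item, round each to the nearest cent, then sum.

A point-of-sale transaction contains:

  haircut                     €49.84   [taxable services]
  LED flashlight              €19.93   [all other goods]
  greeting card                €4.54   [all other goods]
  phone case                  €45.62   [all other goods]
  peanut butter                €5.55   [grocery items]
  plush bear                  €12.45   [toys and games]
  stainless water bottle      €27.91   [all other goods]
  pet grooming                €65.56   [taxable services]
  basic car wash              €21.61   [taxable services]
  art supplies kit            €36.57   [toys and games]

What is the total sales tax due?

Haircut €49.84: taxable services → 7.75% → €3.86
LED flashlight €19.93: all other goods → 5.75% → €1.15
Greeting card €4.54: all other goods → 5.75% → €0.26
Phone case €45.62: all other goods → 5.75% → €2.62
Peanut butter €5.55: grocery items → 0% → €0.00
Plush bear €12.45: toys and games → 3.25% → €0.40
Stainless water bottle €27.91: all other goods → 5.75% → €1.60
Pet grooming €65.56: taxable services → 7.75% → €5.08
Basic car wash €21.61: taxable services → 7.75% → €1.67
Art supplies kit €36.57: toys and games → 3.25% → €1.19
Total tax = €3.86 + €1.15 + €0.26 + €2.62 + €0.40 + €1.60 + €5.08 + €1.67 + €1.19 = €17.83

€17.83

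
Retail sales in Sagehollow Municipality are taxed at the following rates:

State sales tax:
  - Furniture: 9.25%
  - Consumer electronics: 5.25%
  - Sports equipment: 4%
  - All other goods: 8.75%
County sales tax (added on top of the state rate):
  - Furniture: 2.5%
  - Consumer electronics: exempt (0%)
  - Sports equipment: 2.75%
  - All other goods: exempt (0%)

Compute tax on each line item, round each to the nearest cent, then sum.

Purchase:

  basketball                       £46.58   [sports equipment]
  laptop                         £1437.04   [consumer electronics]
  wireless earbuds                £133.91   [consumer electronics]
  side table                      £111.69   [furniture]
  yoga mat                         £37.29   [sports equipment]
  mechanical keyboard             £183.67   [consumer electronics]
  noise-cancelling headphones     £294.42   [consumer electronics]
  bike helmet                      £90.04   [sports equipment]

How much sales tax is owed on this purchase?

£132.43

Basketball £46.58: sports equipment → 4% + 2.75% county = 6.75% → £3.14
Laptop £1437.04: consumer electronics → 5.25% + 0% county = 5.25% → £75.44
Wireless earbuds £133.91: consumer electronics → 5.25% + 0% county = 5.25% → £7.03
Side table £111.69: furniture → 9.25% + 2.5% county = 11.75% → £13.12
Yoga mat £37.29: sports equipment → 4% + 2.75% county = 6.75% → £2.52
Mechanical keyboard £183.67: consumer electronics → 5.25% + 0% county = 5.25% → £9.64
Noise-cancelling headphones £294.42: consumer electronics → 5.25% + 0% county = 5.25% → £15.46
Bike helmet £90.04: sports equipment → 4% + 2.75% county = 6.75% → £6.08
Total tax = £3.14 + £75.44 + £7.03 + £13.12 + £2.52 + £9.64 + £15.46 + £6.08 = £132.43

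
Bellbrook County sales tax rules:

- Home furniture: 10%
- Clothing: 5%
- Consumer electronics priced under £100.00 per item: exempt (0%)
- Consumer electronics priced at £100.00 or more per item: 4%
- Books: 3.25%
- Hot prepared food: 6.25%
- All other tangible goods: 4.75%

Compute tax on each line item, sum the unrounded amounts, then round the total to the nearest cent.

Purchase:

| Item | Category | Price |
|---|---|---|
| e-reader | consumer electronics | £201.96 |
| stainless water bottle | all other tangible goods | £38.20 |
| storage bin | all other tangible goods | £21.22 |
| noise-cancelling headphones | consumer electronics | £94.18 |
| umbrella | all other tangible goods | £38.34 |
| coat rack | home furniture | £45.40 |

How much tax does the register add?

£17.26

E-reader £201.96: consumer electronics, £100.00 or more → 4% → £8.0784
Stainless water bottle £38.20: all other tangible goods → 4.75% → £1.8145
Storage bin £21.22: all other tangible goods → 4.75% → £1.00795
Noise-cancelling headphones £94.18: consumer electronics, under £100.00 → 0% → £0.00
Umbrella £38.34: all other tangible goods → 4.75% → £1.82115
Coat rack £45.40: home furniture → 10% → £4.54
Unrounded tax sum = £17.262 → £17.26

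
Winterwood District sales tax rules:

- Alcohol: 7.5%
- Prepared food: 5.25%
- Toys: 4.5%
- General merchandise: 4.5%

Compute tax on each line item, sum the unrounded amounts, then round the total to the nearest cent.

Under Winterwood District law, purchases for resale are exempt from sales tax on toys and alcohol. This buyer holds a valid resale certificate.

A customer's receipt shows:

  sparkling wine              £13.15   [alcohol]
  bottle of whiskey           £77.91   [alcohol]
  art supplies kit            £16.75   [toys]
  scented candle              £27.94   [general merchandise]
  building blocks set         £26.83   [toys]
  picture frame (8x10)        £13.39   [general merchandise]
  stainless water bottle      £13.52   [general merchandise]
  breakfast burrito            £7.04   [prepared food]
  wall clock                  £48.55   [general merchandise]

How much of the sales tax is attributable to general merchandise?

£4.65

Scented candle £27.94: general merchandise → 4.5% → £1.2573
Picture frame (8x10) £13.39: general merchandise → 4.5% → £0.60255
Stainless water bottle £13.52: general merchandise → 4.5% → £0.6084
Wall clock £48.55: general merchandise → 4.5% → £2.18475
Tax on general merchandise: unrounded sum = £4.653 → £4.65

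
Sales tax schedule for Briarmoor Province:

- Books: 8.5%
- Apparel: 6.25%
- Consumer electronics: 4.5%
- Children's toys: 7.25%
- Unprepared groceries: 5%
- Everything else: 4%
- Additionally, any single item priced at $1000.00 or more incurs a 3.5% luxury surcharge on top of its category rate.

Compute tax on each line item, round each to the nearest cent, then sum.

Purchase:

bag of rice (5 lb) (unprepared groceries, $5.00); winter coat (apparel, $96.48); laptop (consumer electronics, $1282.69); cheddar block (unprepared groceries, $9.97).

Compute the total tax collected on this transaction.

$109.40

Bag of rice (5 lb) $5.00: unprepared groceries → 5% → $0.25
Winter coat $96.48: apparel → 6.25% → $6.03
Laptop $1282.69: consumer electronics → 4.5% + 3.5% surcharge = 8% → $102.62
Cheddar block $9.97: unprepared groceries → 5% → $0.50
Total tax = $0.25 + $6.03 + $102.62 + $0.50 = $109.40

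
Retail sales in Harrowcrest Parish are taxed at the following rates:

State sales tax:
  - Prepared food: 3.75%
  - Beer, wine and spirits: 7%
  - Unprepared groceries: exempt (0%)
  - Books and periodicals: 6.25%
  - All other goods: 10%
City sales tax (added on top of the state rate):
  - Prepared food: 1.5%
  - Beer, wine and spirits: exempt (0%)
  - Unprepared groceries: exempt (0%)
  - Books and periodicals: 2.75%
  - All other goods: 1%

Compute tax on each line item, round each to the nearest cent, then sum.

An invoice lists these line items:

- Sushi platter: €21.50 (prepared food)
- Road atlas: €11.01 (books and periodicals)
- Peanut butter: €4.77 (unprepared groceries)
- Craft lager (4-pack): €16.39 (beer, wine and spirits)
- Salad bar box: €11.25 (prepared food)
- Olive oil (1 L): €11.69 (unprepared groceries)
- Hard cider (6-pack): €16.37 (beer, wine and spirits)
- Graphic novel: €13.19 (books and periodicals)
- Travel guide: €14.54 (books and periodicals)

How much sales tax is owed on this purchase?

Sushi platter €21.50: prepared food → 3.75% + 1.5% city = 5.25% → €1.13
Road atlas €11.01: books and periodicals → 6.25% + 2.75% city = 9% → €0.99
Peanut butter €4.77: unprepared groceries → 0% + 0% city = 0% → €0.00
Craft lager (4-pack) €16.39: beer, wine and spirits → 7% + 0% city = 7% → €1.15
Salad bar box €11.25: prepared food → 3.75% + 1.5% city = 5.25% → €0.59
Olive oil (1 L) €11.69: unprepared groceries → 0% + 0% city = 0% → €0.00
Hard cider (6-pack) €16.37: beer, wine and spirits → 7% + 0% city = 7% → €1.15
Graphic novel €13.19: books and periodicals → 6.25% + 2.75% city = 9% → €1.19
Travel guide €14.54: books and periodicals → 6.25% + 2.75% city = 9% → €1.31
Total tax = €1.13 + €0.99 + €1.15 + €0.59 + €1.15 + €1.19 + €1.31 = €7.51

€7.51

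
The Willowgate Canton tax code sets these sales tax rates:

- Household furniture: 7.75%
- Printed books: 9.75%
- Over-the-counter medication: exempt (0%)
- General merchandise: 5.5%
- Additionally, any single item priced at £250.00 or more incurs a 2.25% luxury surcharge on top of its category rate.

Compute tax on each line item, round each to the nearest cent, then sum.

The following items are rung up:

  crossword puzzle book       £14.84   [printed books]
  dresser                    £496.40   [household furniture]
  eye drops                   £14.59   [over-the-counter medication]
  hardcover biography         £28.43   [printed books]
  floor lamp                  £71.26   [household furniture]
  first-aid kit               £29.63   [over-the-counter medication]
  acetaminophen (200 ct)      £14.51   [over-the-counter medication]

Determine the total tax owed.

Crossword puzzle book £14.84: printed books → 9.75% → £1.45
Dresser £496.40: household furniture → 7.75% + 2.25% surcharge = 10% → £49.64
Eye drops £14.59: over-the-counter medication → 0% → £0.00
Hardcover biography £28.43: printed books → 9.75% → £2.77
Floor lamp £71.26: household furniture → 7.75% → £5.52
First-aid kit £29.63: over-the-counter medication → 0% → £0.00
Acetaminophen (200 ct) £14.51: over-the-counter medication → 0% → £0.00
Total tax = £1.45 + £49.64 + £2.77 + £5.52 = £59.38

£59.38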